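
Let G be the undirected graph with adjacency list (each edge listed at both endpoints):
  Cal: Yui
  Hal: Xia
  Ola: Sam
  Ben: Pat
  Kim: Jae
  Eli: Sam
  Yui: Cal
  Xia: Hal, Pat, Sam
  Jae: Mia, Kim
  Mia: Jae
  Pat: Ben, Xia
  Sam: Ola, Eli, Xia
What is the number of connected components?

3

Component: {Cal, Yui}
Component: {Kim, Jae, Mia}
Component: {Hal, Ola, Ben, Eli, Xia, Pat, Sam}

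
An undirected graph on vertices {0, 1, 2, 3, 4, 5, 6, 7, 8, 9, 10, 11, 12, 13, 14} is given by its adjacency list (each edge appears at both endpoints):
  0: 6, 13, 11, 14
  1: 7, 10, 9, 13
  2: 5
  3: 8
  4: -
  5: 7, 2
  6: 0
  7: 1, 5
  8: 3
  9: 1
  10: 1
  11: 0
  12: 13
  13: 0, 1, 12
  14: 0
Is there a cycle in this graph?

The graph has 15 vertices, 12 edges, and 3 connected components.
Since 12 = 15 - 3, the graph is a forest and contains no cycle.

No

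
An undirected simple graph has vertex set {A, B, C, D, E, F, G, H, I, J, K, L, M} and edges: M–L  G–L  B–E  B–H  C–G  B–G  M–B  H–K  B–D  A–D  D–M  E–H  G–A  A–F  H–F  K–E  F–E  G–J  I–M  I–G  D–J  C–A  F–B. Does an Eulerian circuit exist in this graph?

Degrees: A:4, B:6, C:2, D:4, E:4, F:4, G:6, H:4, I:2, J:2, K:2, L:2, M:4
Every vertex has even degree and the edges form a single connected piece, so an Eulerian circuit exists.

Yes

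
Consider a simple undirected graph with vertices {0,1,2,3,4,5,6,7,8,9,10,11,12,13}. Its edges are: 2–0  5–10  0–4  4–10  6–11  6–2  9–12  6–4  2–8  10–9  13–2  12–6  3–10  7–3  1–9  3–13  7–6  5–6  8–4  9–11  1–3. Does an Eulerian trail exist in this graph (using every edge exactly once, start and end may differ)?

Degrees: 0:2, 1:2, 2:4, 3:4, 4:4, 5:2, 6:6, 7:2, 8:2, 9:4, 10:4, 11:2, 12:2, 13:2
Odd-degree vertices: none (0 total).
The non-isolated vertices are connected and exactly 0 have odd degree, so an Eulerian trail exists.

Yes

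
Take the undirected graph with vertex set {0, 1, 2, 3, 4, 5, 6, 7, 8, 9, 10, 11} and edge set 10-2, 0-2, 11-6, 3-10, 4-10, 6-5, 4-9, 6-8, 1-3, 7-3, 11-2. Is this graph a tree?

|V| = 12, |E| = 11.
It is connected with exactly 11 edges, hence acyclic — it is a tree.

Yes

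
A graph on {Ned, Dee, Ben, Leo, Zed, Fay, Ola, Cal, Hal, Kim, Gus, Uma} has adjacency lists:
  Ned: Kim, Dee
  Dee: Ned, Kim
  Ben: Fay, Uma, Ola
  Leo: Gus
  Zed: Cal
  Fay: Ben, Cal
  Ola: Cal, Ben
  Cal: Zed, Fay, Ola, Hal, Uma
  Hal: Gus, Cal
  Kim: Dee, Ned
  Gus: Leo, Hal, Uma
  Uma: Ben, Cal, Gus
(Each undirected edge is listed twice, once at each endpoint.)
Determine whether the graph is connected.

No

Component: {Ned, Dee, Kim}
Component: {Ben, Leo, Zed, Fay, Ola, Cal, Hal, Gus, Uma}
There are 2 separate components, so the graph is not connected.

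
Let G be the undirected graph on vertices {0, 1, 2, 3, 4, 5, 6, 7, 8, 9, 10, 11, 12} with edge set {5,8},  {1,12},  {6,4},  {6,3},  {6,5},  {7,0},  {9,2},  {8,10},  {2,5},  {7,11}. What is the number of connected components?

3

Component: {1, 12}
Component: {0, 7, 11}
Component: {2, 3, 4, 5, 6, 8, 9, 10}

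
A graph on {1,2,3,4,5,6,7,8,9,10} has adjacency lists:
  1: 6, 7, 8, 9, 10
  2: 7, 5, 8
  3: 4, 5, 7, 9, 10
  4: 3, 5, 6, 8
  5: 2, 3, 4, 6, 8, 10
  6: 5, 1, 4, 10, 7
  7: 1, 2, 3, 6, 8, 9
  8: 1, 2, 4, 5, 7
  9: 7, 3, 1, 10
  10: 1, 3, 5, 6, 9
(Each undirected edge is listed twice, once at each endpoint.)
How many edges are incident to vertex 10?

Neighbors of 10: 1, 3, 5, 6, 9.

5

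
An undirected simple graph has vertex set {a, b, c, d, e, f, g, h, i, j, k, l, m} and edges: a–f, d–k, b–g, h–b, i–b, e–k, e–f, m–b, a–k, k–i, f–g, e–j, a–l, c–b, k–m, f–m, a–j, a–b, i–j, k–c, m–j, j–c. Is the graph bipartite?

Yes

Partition the vertices as {b, f, j, k, l} vs {a, c, d, e, g, h, i, m}. Each listed edge has one endpoint in each part, so the graph is bipartite.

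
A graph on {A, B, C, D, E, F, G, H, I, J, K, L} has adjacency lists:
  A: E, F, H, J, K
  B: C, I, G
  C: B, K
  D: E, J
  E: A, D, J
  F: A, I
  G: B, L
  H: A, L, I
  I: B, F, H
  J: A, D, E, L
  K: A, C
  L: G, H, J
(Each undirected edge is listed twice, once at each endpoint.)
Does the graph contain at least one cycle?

|V| = 12, |E| = 17, number of components = 1.
One cycle is H-I-B-G-L-H.

Yes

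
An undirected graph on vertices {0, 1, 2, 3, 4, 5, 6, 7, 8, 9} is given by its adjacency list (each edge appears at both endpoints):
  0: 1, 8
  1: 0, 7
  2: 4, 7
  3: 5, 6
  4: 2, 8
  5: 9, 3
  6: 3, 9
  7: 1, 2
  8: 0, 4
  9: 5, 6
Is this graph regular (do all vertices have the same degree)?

Yes

Degrees: 0:2, 1:2, 2:2, 3:2, 4:2, 5:2, 6:2, 7:2, 8:2, 9:2
All degrees equal 2; the graph is regular.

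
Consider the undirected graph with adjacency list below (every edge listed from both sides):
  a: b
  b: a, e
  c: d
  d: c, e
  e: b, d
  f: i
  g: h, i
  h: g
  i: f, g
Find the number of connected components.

2

Component: {f, g, h, i}
Component: {a, b, c, d, e}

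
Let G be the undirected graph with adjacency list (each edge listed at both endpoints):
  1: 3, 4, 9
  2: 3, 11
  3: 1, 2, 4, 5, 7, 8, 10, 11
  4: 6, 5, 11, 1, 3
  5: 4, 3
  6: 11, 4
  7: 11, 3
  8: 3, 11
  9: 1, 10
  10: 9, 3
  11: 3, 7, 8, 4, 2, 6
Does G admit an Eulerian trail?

Degrees: 1:3, 2:2, 3:8, 4:5, 5:2, 6:2, 7:2, 8:2, 9:2, 10:2, 11:6
Odd-degree vertices: 1, 4 (2 total).
With 2 odd-degree vertices and all edges in one connected piece, an Eulerian trail exists (from 1 to 4).

Yes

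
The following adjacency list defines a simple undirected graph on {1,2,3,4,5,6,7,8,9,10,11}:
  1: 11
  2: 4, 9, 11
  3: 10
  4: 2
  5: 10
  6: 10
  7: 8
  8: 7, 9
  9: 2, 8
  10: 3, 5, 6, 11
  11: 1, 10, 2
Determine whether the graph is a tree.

Yes

The graph has 11 vertices and 10 edges.
Connected and |E| = |V| - 1, which characterizes a tree.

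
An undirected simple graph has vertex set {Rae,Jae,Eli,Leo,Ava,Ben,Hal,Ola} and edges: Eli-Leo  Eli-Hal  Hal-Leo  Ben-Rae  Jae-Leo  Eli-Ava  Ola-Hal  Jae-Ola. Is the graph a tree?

The graph has 8 vertices and 8 edges.
It splits into 2 components, so it cannot be a tree.

No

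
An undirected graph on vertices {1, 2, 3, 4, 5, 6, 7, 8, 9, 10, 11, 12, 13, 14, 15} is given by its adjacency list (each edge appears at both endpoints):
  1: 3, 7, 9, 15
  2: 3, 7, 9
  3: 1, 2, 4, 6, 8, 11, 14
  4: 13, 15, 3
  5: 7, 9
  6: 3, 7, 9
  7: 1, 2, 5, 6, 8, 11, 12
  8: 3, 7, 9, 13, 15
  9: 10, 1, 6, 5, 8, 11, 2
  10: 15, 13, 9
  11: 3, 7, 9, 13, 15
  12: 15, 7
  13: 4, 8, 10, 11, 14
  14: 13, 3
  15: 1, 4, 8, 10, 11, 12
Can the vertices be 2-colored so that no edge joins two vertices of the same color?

Color {3, 7, 9, 13, 15} black and {1, 2, 4, 5, 6, 8, 10, 11, 12, 14} white. No edge joins two same-colored vertices, so the graph is bipartite.

Yes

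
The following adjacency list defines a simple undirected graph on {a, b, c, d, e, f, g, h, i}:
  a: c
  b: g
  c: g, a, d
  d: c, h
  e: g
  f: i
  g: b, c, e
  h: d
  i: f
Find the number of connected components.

Component: {f, i}
Component: {a, b, c, d, e, g, h}

2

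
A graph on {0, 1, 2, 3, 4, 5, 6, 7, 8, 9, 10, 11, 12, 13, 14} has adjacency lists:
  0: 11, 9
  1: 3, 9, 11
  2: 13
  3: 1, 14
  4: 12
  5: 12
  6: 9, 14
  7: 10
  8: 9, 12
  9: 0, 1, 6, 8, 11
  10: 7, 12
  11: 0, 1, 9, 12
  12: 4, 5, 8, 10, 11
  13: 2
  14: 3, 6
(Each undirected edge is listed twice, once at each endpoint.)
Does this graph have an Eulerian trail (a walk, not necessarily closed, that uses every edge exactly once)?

No

Degrees: 0:2, 1:3, 2:1, 3:2, 4:1, 5:1, 6:2, 7:1, 8:2, 9:5, 10:2, 11:4, 12:5, 13:1, 14:2
Odd-degree vertices: 1, 2, 4, 5, 7, 9, 12, 13 (8 total).
With 8 odd-degree vertices (more than two), no single trail can use every edge.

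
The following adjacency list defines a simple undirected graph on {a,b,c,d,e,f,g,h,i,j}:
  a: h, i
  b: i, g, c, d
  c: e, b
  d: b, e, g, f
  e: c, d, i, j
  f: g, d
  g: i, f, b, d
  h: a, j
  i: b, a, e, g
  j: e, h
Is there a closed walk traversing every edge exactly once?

Yes

Degrees: a:2, b:4, c:2, d:4, e:4, f:2, g:4, h:2, i:4, j:2
All degrees are even and the non-isolated vertices are connected — an Eulerian circuit exists.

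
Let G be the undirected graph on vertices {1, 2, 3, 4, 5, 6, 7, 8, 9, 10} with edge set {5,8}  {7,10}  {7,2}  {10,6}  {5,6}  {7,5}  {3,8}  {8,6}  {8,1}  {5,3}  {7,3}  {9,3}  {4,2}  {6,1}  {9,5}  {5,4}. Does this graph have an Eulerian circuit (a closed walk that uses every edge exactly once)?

Yes

Degrees: 1:2, 2:2, 3:4, 4:2, 5:6, 6:4, 7:4, 8:4, 9:2, 10:2
All degrees are even and the non-isolated vertices are connected — an Eulerian circuit exists.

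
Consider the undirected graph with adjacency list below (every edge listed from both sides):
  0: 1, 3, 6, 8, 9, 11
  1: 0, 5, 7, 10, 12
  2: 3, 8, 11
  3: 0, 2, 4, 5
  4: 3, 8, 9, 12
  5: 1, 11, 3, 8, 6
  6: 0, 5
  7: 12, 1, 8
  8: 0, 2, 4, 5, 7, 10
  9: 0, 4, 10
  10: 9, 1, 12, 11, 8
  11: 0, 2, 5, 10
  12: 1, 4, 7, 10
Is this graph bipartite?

No

The cycle 10-1-12-10 has length 3, which is odd, so the graph is not bipartite.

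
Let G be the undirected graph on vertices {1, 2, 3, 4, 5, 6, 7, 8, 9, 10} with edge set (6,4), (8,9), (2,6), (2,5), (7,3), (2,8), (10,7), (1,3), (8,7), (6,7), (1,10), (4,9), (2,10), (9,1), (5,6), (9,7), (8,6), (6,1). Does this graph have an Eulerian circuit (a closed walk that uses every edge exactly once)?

Degrees: 1:4, 2:4, 3:2, 4:2, 5:2, 6:6, 7:5, 8:4, 9:4, 10:3
Vertices with odd degree: 7, 10. An Eulerian circuit requires all degrees even.

No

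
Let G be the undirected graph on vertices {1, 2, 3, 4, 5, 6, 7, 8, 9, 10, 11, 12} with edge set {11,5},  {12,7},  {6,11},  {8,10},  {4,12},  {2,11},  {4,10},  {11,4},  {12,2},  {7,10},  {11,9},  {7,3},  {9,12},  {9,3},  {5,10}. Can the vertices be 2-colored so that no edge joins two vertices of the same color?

Yes

Partition the vertices as {1, 3, 10, 11, 12} vs {2, 4, 5, 6, 7, 8, 9}. Each listed edge has one endpoint in each part, so the graph is bipartite.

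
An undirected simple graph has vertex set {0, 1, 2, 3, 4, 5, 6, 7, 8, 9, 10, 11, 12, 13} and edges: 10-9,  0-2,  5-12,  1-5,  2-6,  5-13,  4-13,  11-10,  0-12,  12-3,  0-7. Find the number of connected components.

Component: {8}
Component: {9, 10, 11}
Component: {0, 1, 2, 3, 4, 5, 6, 7, 12, 13}

3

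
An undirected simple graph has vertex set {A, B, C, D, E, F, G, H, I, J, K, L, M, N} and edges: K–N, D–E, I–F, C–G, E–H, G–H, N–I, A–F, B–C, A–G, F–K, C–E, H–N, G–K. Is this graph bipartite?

Yes

Color {B, E, F, G, J, L, M, N} black and {A, C, D, H, I, K} white. No edge joins two same-colored vertices, so the graph is bipartite.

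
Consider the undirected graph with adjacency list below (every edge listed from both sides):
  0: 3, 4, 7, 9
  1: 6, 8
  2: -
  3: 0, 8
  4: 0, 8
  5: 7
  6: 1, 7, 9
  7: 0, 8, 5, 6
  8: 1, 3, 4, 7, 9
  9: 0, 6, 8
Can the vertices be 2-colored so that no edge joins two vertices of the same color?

Partition the vertices as {1, 2, 3, 4, 7, 9} vs {0, 5, 6, 8}. Each listed edge has one endpoint in each part, so the graph is bipartite.

Yes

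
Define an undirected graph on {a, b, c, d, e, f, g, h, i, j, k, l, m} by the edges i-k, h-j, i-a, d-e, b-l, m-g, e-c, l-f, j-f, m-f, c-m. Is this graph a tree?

No

The graph has 13 vertices and 11 edges.
It is not connected, so it is not a tree.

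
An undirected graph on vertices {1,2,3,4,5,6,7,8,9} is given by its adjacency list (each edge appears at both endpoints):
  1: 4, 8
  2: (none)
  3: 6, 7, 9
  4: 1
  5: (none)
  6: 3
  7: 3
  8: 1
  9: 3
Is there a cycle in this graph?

|V| = 9, |E| = 5, number of components = 4.
A forest on 9 vertices with 4 components has exactly 5 edges, which matches — so no cycle.

No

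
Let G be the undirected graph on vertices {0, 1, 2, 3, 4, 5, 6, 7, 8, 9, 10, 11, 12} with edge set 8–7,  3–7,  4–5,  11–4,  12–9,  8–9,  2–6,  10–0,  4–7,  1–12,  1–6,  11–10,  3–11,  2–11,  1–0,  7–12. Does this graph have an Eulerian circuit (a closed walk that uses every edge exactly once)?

No

Degrees: 0:2, 1:3, 2:2, 3:2, 4:3, 5:1, 6:2, 7:4, 8:2, 9:2, 10:2, 11:4, 12:3
Vertices with odd degree: 1, 4, 5, 12. An Eulerian circuit requires all degrees even.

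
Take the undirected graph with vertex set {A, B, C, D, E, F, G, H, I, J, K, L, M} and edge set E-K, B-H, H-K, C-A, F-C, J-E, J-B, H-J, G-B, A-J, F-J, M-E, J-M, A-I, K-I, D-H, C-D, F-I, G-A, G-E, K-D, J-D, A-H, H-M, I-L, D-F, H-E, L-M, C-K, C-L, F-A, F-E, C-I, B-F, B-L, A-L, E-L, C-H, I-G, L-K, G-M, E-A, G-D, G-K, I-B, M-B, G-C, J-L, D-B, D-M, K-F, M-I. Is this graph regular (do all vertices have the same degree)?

Degrees: A:8, B:8, C:8, D:8, E:8, F:8, G:8, H:8, I:8, J:8, K:8, L:8, M:8
Every vertex has degree 8, so the graph is 8-regular.

Yes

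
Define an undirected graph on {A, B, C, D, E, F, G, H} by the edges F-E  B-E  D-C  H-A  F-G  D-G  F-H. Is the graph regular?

No

Degrees: A:1, B:1, C:1, D:2, E:2, F:3, G:2, H:2
Vertex A has degree 1 while F has degree 3, so the graph is not regular.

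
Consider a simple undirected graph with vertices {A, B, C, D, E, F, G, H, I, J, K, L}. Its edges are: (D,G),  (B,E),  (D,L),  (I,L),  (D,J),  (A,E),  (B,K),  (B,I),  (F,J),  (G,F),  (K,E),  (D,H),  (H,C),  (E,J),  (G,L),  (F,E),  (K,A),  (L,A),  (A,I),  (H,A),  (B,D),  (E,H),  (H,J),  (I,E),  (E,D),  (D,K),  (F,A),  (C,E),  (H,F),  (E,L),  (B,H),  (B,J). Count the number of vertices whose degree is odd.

Degrees: A:6, B:6, C:2, D:7, E:10, F:5, G:3, H:7, I:4, J:5, K:4, L:5
Odd-degree vertices: D, F, G, H, J, L.

6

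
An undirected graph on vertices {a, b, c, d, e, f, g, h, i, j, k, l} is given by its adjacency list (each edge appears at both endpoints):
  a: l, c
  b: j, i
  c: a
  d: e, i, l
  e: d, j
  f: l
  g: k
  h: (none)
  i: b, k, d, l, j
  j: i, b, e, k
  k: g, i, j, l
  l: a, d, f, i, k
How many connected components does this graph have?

Component: {h}
Component: {a, b, c, d, e, f, g, i, j, k, l}

2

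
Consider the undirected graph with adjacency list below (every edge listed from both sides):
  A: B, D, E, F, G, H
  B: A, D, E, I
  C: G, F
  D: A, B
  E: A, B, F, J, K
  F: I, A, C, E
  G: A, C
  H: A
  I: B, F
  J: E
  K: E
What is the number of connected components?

1

Component: {A, B, C, D, E, F, G, H, I, J, K}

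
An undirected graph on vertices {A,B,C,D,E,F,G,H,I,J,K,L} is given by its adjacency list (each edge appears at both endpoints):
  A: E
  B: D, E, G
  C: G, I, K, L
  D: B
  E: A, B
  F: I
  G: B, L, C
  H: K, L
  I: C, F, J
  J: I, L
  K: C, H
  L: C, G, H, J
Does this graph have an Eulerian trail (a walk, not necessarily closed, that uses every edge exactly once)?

No

Degrees: A:1, B:3, C:4, D:1, E:2, F:1, G:3, H:2, I:3, J:2, K:2, L:4
Odd-degree vertices: A, B, D, F, G, I (6 total).
An Eulerian trail requires 0 or 2 odd-degree vertices; here there are 6.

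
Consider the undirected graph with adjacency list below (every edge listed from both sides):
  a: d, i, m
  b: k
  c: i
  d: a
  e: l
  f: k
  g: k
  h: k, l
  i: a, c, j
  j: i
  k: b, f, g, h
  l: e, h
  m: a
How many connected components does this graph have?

Component: {a, c, d, i, j, m}
Component: {b, e, f, g, h, k, l}

2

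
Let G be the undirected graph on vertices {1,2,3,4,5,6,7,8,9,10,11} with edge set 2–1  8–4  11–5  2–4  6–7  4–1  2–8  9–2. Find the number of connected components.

5

Component: {3}
Component: {10}
Component: {5, 11}
Component: {6, 7}
Component: {1, 2, 4, 8, 9}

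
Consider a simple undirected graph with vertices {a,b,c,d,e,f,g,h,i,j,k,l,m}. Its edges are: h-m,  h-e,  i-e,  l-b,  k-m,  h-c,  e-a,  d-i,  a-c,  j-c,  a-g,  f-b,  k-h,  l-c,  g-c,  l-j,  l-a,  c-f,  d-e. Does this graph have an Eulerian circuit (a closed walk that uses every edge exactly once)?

Degrees: a:4, b:2, c:6, d:2, e:4, f:2, g:2, h:4, i:2, j:2, k:2, l:4, m:2
All degrees are even and the non-isolated vertices are connected — an Eulerian circuit exists.

Yes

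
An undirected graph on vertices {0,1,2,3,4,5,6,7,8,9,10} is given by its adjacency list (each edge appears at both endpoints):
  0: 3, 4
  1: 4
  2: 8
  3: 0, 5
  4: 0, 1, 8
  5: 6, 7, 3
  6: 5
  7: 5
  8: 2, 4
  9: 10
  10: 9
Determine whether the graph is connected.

Component: {9, 10}
Component: {0, 1, 2, 3, 4, 5, 6, 7, 8}
No edge joins these 2 groups, so the graph is disconnected.

No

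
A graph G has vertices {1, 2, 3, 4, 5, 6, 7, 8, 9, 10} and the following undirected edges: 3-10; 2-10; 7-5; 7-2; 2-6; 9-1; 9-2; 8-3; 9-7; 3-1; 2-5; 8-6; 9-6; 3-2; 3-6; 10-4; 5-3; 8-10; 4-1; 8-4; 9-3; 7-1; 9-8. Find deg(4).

3

Neighbors of 4: 1, 8, 10.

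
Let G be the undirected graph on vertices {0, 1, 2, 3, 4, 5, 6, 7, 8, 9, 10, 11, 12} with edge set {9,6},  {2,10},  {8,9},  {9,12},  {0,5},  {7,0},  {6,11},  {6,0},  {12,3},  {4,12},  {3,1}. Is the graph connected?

Component: {2, 10}
Component: {0, 1, 3, 4, 5, 6, 7, 8, 9, 11, 12}
There are 2 separate components, so the graph is not connected.

No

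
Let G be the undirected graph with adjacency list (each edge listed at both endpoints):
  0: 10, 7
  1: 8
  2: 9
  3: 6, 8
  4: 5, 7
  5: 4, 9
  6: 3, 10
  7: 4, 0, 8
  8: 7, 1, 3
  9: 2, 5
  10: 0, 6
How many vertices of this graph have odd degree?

4

Degrees: 0:2, 1:1, 2:1, 3:2, 4:2, 5:2, 6:2, 7:3, 8:3, 9:2, 10:2
Odd-degree vertices: 1, 2, 7, 8.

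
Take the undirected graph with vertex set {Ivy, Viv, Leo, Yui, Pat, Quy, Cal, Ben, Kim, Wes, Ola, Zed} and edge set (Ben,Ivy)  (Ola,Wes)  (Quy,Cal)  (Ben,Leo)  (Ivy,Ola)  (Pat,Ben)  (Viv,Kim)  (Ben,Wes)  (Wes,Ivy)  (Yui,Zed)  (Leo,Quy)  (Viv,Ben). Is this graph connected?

No

Component: {Yui, Zed}
Component: {Ivy, Viv, Leo, Pat, Quy, Cal, Ben, Kim, Wes, Ola}
There are 2 separate components, so the graph is not connected.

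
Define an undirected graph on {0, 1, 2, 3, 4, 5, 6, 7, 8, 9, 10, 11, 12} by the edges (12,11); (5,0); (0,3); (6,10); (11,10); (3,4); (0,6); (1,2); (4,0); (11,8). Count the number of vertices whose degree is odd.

6

Degrees: 0:4, 1:1, 2:1, 3:2, 4:2, 5:1, 6:2, 7:0, 8:1, 9:0, 10:2, 11:3, 12:1
Odd-degree vertices: 1, 2, 5, 8, 11, 12.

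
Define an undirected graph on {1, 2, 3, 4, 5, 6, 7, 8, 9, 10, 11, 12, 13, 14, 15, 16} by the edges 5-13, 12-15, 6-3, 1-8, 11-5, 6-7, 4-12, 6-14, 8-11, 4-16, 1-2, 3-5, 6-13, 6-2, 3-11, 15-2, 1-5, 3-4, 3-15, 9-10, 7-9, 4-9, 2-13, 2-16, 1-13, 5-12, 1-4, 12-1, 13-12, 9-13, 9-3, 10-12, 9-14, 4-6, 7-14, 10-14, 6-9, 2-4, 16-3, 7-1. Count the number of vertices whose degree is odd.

10

Degrees: 1:7, 2:6, 3:7, 4:7, 5:5, 6:7, 7:4, 8:2, 9:7, 10:3, 11:3, 12:6, 13:6, 14:4, 15:3, 16:3
Odd-degree vertices: 1, 3, 4, 5, 6, 9, 10, 11, 15, 16.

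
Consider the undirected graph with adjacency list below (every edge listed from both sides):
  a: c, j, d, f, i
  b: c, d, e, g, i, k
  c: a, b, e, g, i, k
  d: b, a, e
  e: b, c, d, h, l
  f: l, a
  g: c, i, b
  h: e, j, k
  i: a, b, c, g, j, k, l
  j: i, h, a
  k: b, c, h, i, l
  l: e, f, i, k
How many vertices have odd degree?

8

Degrees: a:5, b:6, c:6, d:3, e:5, f:2, g:3, h:3, i:7, j:3, k:5, l:4
Odd-degree vertices: a, d, e, g, h, i, j, k.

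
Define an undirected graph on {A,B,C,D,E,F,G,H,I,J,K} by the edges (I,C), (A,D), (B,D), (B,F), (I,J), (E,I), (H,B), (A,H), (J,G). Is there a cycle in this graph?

|V| = 11, |E| = 9, number of components = 3.
Since 9 > 11 - 3, a cycle must exist; for instance A-D-B-H-A.

Yes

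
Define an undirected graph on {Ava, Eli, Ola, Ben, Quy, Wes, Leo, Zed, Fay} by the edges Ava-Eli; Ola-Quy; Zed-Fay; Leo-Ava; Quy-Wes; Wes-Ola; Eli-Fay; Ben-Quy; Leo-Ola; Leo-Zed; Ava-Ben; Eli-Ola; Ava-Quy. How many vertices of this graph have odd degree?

Degrees: Ava:4, Eli:3, Ola:4, Ben:2, Quy:4, Wes:2, Leo:3, Zed:2, Fay:2
Odd-degree vertices: Eli, Leo.

2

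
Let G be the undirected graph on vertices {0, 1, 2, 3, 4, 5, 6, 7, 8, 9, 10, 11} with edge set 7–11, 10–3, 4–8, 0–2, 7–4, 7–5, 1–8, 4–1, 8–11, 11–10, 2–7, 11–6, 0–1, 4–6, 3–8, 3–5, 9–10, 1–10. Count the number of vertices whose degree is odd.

Degrees: 0:2, 1:4, 2:2, 3:3, 4:4, 5:2, 6:2, 7:4, 8:4, 9:1, 10:4, 11:4
Odd-degree vertices: 3, 9.

2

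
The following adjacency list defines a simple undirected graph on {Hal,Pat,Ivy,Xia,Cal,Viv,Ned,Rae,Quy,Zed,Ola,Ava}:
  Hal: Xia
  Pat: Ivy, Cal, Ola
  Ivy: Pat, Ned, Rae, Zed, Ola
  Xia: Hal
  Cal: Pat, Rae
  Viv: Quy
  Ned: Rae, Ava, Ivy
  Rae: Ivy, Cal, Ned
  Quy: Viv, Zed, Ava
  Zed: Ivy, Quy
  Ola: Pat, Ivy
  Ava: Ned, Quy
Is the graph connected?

Component: {Hal, Xia}
Component: {Pat, Ivy, Cal, Viv, Ned, Rae, Quy, Zed, Ola, Ava}
No edge joins these 2 groups, so the graph is disconnected.

No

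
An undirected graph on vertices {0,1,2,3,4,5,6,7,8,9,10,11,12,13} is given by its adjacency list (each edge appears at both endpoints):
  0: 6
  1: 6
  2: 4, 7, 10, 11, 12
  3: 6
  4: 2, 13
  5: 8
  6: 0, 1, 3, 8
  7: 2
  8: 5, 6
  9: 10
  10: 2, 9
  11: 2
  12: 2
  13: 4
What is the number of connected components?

Component: {0, 1, 3, 5, 6, 8}
Component: {2, 4, 7, 9, 10, 11, 12, 13}

2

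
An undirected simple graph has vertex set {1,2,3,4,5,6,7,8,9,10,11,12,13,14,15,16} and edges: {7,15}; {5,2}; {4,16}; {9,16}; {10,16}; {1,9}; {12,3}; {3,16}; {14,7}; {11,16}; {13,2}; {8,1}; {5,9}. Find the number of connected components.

Component: {6}
Component: {7, 14, 15}
Component: {1, 2, 3, 4, 5, 8, 9, 10, 11, 12, 13, 16}

3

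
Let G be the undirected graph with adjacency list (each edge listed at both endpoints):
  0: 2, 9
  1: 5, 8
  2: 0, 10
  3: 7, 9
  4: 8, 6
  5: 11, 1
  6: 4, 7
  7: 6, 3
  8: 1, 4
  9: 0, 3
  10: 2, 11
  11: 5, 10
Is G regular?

Yes

Degrees: 0:2, 1:2, 2:2, 3:2, 4:2, 5:2, 6:2, 7:2, 8:2, 9:2, 10:2, 11:2
Every vertex has degree 2, so the graph is 2-regular.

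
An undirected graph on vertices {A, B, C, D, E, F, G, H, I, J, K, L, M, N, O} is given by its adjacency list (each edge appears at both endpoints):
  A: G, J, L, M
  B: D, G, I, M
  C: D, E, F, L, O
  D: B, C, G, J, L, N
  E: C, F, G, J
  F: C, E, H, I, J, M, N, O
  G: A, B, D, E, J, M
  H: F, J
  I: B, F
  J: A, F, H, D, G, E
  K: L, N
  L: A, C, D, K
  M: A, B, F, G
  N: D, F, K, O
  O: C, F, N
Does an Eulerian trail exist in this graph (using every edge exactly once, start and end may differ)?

Yes

Degrees: A:4, B:4, C:5, D:6, E:4, F:8, G:6, H:2, I:2, J:6, K:2, L:4, M:4, N:4, O:3
Odd-degree vertices: C, O (2 total).
With 2 odd-degree vertices and all edges in one connected piece, an Eulerian trail exists (from C to O).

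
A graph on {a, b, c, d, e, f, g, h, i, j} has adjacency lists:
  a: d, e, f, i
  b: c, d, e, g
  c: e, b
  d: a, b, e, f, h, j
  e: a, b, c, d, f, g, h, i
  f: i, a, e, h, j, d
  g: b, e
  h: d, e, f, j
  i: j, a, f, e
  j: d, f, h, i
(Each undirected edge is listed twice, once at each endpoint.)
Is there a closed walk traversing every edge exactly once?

Yes

Degrees: a:4, b:4, c:2, d:6, e:8, f:6, g:2, h:4, i:4, j:4
Every vertex has even degree and the edges form a single connected piece, so an Eulerian circuit exists.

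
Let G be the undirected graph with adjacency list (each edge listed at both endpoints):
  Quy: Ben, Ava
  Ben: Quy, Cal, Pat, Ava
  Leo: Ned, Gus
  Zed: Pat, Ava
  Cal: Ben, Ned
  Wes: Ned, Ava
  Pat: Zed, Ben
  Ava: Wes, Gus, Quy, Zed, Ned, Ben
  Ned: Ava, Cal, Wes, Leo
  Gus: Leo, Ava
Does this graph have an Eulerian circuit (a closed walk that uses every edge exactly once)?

Degrees: Quy:2, Ben:4, Leo:2, Zed:2, Cal:2, Wes:2, Pat:2, Ava:6, Ned:4, Gus:2
All degrees are even and the non-isolated vertices are connected — an Eulerian circuit exists.

Yes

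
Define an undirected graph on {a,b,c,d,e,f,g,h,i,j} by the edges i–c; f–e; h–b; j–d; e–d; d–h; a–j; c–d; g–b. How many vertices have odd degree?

4

Degrees: a:1, b:2, c:2, d:4, e:2, f:1, g:1, h:2, i:1, j:2
Odd-degree vertices: a, f, g, i.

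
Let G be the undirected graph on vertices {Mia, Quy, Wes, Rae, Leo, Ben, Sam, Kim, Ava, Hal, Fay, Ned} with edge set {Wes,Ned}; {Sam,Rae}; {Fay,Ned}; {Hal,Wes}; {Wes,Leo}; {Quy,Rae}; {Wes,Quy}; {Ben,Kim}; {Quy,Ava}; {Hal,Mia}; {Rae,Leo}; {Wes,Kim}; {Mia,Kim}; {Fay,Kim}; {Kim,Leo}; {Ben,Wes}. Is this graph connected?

Starting from Mia and exploring outward reaches every vertex (Mia, Kim, Hal, Leo, Fay, Ben, Wes, Rae, Ned, Quy, Sam, Ava); the graph is connected.

Yes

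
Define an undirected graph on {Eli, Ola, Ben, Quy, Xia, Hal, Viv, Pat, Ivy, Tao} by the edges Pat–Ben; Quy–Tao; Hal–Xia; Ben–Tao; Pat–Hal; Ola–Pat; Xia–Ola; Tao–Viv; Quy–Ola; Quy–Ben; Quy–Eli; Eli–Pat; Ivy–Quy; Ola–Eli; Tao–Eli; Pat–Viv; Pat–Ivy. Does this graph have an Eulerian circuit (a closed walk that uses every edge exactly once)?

Degrees: Eli:4, Ola:4, Ben:3, Quy:5, Xia:2, Hal:2, Viv:2, Pat:6, Ivy:2, Tao:4
Vertices with odd degree: Ben, Quy. An Eulerian circuit requires all degrees even.

No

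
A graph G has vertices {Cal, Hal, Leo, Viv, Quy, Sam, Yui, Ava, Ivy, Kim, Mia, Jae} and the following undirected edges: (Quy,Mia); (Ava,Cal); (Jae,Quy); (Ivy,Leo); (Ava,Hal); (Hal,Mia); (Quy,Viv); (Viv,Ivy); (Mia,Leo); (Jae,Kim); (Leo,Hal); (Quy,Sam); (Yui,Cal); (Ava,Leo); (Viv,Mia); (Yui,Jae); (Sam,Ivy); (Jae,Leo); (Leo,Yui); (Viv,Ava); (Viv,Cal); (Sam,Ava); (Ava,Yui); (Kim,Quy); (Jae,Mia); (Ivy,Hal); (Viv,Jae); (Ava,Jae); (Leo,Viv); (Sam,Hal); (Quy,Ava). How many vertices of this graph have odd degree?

Degrees: Cal:3, Hal:5, Leo:7, Viv:7, Quy:6, Sam:4, Yui:4, Ava:8, Ivy:4, Kim:2, Mia:5, Jae:7
Odd-degree vertices: Cal, Hal, Leo, Viv, Mia, Jae.

6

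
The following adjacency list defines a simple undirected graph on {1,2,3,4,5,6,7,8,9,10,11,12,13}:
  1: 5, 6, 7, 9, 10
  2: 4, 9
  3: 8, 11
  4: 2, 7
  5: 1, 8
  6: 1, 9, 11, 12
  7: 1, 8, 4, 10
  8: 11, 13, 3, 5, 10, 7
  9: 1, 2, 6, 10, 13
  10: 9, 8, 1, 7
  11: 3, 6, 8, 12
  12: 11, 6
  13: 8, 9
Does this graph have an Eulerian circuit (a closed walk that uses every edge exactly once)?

Degrees: 1:5, 2:2, 3:2, 4:2, 5:2, 6:4, 7:4, 8:6, 9:5, 10:4, 11:4, 12:2, 13:2
Vertices with odd degree: 1, 9. An Eulerian circuit requires all degrees even.

No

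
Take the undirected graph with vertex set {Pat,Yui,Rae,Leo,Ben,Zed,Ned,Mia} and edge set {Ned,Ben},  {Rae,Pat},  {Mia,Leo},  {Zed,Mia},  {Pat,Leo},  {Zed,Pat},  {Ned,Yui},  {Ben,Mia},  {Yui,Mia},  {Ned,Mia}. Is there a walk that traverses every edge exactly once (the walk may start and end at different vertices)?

Degrees: Pat:3, Yui:2, Rae:1, Leo:2, Ben:2, Zed:2, Ned:3, Mia:5
Odd-degree vertices: Pat, Rae, Ned, Mia (4 total).
An Eulerian trail requires 0 or 2 odd-degree vertices; here there are 4.

No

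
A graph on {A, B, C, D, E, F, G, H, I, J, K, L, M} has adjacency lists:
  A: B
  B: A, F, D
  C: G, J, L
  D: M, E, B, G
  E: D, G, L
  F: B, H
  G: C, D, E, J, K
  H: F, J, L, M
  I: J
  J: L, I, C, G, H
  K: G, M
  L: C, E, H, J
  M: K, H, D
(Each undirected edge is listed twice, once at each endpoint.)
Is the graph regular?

Degrees: A:1, B:3, C:3, D:4, E:3, F:2, G:5, H:4, I:1, J:5, K:2, L:4, M:3
Degrees are not all equal (e.g. deg(A)=1 but deg(G)=5); not regular.

No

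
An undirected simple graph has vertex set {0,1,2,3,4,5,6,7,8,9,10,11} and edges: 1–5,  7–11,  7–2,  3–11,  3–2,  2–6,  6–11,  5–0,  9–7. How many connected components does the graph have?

Component: {4}
Component: {8}
Component: {10}
Component: {0, 1, 5}
Component: {2, 3, 6, 7, 9, 11}

5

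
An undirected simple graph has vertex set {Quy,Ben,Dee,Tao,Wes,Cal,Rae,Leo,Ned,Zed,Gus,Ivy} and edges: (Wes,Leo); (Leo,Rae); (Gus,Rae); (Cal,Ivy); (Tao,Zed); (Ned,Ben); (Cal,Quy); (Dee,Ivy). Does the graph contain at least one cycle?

|V| = 12, |E| = 8, number of components = 4.
A forest on 12 vertices with 4 components has exactly 8 edges, which matches — so no cycle.

No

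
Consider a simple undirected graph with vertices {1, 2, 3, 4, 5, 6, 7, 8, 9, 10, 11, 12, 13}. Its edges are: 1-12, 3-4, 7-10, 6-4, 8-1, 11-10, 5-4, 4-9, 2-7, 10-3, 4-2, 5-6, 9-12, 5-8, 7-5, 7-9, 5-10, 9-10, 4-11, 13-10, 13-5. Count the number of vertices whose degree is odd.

0

Degrees: 1:2, 2:2, 3:2, 4:6, 5:6, 6:2, 7:4, 8:2, 9:4, 10:6, 11:2, 12:2, 13:2
Odd-degree vertices: none.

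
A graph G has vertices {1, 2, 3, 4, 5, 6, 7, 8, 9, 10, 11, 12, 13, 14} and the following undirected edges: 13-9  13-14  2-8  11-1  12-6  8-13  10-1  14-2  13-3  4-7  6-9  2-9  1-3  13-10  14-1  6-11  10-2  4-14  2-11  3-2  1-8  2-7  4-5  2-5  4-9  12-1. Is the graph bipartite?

Yes

Color {3, 5, 7, 8, 9, 10, 11, 12, 14} black and {1, 2, 4, 6, 13} white. No edge joins two same-colored vertices, so the graph is bipartite.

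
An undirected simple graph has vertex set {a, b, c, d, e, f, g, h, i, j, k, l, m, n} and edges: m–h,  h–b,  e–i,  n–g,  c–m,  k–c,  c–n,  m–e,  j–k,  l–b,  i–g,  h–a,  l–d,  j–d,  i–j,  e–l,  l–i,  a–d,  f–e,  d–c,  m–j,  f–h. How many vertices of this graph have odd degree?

0

Degrees: a:2, b:2, c:4, d:4, e:4, f:2, g:2, h:4, i:4, j:4, k:2, l:4, m:4, n:2
Odd-degree vertices: none.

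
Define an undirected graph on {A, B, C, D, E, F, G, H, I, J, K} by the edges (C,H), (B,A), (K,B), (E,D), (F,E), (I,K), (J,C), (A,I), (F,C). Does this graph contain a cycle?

The graph has 11 vertices, 9 edges, and 3 connected components.
One cycle is A-I-K-B-A.

Yes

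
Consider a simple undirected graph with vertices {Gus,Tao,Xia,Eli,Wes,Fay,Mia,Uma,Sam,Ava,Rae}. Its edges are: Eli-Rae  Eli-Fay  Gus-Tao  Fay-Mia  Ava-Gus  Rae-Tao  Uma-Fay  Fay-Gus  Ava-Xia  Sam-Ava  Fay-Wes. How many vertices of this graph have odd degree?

Degrees: Gus:3, Tao:2, Xia:1, Eli:2, Wes:1, Fay:5, Mia:1, Uma:1, Sam:1, Ava:3, Rae:2
Odd-degree vertices: Gus, Xia, Wes, Fay, Mia, Uma, Sam, Ava.

8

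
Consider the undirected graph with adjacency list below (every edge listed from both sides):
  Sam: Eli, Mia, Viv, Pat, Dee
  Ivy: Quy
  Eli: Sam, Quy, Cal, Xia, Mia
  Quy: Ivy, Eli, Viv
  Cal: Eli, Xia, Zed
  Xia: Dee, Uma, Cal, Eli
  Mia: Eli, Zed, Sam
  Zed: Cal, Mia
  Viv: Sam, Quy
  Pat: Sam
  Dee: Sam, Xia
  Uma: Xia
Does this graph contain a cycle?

The graph has 12 vertices, 16 edges, and 1 connected component.
One cycle is Sam-Eli-Cal-Zed-Mia-Sam.

Yes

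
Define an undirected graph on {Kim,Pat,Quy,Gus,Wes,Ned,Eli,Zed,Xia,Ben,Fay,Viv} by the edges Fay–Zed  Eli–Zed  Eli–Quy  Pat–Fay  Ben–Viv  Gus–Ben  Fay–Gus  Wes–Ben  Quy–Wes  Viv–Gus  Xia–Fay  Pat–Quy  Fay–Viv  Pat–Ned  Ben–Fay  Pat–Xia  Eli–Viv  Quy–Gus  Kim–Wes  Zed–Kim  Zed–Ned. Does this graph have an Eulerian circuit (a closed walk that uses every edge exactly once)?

No

Degrees: Kim:2, Pat:4, Quy:4, Gus:4, Wes:3, Ned:2, Eli:3, Zed:4, Xia:2, Ben:4, Fay:6, Viv:4
Vertices with odd degree: Wes, Eli. An Eulerian circuit requires all degrees even.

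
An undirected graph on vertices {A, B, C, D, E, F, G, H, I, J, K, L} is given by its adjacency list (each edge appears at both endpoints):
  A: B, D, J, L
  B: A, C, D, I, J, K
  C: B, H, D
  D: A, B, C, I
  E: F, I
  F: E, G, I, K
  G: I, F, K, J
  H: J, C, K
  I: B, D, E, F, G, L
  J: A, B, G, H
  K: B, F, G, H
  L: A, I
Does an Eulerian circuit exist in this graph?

No

Degrees: A:4, B:6, C:3, D:4, E:2, F:4, G:4, H:3, I:6, J:4, K:4, L:2
Vertices with odd degree: C, H. An Eulerian circuit requires all degrees even.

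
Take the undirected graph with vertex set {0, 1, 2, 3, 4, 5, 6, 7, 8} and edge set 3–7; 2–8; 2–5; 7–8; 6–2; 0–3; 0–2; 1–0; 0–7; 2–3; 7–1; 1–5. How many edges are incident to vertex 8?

Neighbors of 8: 2, 7.

2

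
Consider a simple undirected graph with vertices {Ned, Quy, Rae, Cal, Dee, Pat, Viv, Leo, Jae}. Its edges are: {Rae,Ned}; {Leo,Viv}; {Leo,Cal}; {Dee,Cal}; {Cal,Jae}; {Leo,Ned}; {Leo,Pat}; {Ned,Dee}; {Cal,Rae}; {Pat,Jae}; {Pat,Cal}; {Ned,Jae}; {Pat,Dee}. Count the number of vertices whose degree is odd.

4

Degrees: Ned:4, Quy:0, Rae:2, Cal:5, Dee:3, Pat:4, Viv:1, Leo:4, Jae:3
Odd-degree vertices: Cal, Dee, Viv, Jae.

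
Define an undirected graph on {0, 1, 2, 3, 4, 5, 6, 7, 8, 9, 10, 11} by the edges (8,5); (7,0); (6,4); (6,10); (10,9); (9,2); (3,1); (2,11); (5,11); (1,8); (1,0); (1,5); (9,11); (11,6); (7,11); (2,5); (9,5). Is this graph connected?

Yes

Starting from 0 and exploring outward reaches every vertex (0, 7, 1, 11, 3, 5, 8, 6, 9, 2, 4, 10); the graph is connected.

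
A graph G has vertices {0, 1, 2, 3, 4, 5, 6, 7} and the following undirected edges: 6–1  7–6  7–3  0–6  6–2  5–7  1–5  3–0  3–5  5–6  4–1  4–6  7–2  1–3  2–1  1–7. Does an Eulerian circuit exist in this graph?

No

Degrees: 0:2, 1:6, 2:3, 3:4, 4:2, 5:4, 6:6, 7:5
Vertices with odd degree: 2, 7. An Eulerian circuit requires all degrees even.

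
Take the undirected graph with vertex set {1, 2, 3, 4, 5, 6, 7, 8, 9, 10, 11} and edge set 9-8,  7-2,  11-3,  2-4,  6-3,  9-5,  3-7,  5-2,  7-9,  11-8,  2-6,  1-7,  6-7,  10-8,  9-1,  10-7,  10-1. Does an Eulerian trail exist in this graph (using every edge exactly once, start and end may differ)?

No

Degrees: 1:3, 2:4, 3:3, 4:1, 5:2, 6:3, 7:6, 8:3, 9:4, 10:3, 11:2
Odd-degree vertices: 1, 3, 4, 6, 8, 10 (6 total).
With 6 odd-degree vertices (more than two), no single trail can use every edge.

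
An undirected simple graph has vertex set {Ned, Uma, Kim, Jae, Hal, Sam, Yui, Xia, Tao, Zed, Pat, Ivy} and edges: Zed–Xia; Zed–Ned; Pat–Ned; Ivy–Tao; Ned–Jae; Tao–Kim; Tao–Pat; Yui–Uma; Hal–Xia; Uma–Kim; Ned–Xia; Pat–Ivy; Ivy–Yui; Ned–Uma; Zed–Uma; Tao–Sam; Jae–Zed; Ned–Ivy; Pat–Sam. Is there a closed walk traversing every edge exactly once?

Degrees: Ned:6, Uma:4, Kim:2, Jae:2, Hal:1, Sam:2, Yui:2, Xia:3, Tao:4, Zed:4, Pat:4, Ivy:4
Hal, Xia have odd degree; an Eulerian circuit needs every degree to be even, so none exists.

No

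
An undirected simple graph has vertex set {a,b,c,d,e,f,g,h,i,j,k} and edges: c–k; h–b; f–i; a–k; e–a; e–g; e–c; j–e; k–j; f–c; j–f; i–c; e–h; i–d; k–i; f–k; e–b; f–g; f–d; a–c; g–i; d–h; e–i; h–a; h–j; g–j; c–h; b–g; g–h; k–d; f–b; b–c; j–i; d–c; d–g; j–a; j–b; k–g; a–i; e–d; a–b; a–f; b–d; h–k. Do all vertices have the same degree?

Degrees: a:8, b:8, c:8, d:8, e:8, f:8, g:8, h:8, i:8, j:8, k:8
All degrees equal 8; the graph is regular.

Yes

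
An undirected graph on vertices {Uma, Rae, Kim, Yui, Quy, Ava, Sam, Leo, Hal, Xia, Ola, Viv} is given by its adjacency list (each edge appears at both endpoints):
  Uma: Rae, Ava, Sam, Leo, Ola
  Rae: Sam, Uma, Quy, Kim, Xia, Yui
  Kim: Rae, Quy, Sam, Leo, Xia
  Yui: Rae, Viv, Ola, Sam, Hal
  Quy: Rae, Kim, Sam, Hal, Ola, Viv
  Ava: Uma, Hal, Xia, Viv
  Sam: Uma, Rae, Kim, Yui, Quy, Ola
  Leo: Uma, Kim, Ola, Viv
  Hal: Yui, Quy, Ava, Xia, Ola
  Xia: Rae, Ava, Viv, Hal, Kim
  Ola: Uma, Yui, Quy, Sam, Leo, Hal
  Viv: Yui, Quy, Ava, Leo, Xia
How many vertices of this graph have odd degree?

Degrees: Uma:5, Rae:6, Kim:5, Yui:5, Quy:6, Ava:4, Sam:6, Leo:4, Hal:5, Xia:5, Ola:6, Viv:5
Odd-degree vertices: Uma, Kim, Yui, Hal, Xia, Viv.

6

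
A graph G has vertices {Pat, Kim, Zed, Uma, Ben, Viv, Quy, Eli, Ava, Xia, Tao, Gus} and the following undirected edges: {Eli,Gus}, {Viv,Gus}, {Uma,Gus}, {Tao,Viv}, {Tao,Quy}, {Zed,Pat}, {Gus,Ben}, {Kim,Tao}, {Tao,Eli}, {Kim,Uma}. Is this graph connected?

Component: {Ava}
Component: {Xia}
Component: {Pat, Zed}
Component: {Kim, Uma, Ben, Viv, Quy, Eli, Tao, Gus}
There are 4 separate components, so the graph is not connected.

No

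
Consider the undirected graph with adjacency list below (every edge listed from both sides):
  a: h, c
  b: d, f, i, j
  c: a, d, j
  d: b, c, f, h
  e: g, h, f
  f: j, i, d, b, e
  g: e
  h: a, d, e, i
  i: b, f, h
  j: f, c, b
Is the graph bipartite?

No

f-b-j-f is an odd cycle (length 3), and a bipartite graph can contain only even cycles.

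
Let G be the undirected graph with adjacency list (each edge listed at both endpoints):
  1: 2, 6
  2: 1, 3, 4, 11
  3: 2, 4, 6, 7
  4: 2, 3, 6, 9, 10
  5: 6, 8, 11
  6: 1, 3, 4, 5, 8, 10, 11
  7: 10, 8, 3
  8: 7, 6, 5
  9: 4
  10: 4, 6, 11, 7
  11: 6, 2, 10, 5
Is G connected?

Yes

Starting from 1 and exploring outward reaches every vertex (1, 6, 2, 4, 8, 11, 3, 10, 5, 9, 7); the graph is connected.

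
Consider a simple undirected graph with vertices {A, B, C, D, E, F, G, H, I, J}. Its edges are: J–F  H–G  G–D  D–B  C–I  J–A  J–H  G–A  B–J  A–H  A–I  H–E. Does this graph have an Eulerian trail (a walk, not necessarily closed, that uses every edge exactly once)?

Degrees: A:4, B:2, C:1, D:2, E:1, F:1, G:3, H:4, I:2, J:4
Odd-degree vertices: C, E, F, G (4 total).
An Eulerian trail requires 0 or 2 odd-degree vertices; here there are 4.

No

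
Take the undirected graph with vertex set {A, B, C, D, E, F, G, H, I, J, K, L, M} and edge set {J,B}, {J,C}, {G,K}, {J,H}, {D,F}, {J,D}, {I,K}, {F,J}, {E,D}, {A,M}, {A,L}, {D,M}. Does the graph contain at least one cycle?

Yes

The graph has 13 vertices, 12 edges, and 2 connected components.
One cycle is D-J-F-D.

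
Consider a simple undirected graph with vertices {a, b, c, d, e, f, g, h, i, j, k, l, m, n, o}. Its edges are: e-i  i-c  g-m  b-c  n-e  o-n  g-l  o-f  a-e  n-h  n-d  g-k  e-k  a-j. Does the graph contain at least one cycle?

The graph has 15 vertices, 14 edges, and 1 connected component.
A forest on 15 vertices with 1 component has exactly 14 edges, which matches — so no cycle.

No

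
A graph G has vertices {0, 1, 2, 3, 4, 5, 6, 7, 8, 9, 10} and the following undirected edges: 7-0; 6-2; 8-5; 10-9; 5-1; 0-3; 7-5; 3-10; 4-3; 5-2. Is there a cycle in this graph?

The graph has 11 vertices, 10 edges, and 1 connected component.
A forest on 11 vertices with 1 component has exactly 10 edges, which matches — so no cycle.

No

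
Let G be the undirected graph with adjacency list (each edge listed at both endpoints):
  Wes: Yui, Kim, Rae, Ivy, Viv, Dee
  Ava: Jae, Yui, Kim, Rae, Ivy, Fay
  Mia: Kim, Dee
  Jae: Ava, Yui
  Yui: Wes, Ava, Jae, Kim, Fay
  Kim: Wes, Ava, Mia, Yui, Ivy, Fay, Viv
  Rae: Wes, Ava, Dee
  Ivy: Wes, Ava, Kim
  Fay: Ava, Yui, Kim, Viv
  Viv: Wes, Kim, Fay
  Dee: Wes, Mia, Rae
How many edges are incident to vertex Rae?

3

Neighbors of Rae: Wes, Ava, Dee.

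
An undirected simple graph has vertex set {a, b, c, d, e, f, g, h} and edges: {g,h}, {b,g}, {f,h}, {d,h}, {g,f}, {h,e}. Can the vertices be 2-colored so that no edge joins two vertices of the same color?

No

The cycle f-g-h-f has length 3, which is odd, so the graph is not bipartite.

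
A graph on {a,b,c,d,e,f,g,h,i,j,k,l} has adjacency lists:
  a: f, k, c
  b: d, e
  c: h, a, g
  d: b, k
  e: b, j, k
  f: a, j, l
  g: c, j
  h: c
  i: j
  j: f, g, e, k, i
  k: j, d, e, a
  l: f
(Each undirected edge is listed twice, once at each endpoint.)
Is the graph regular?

No

Degrees: a:3, b:2, c:3, d:2, e:3, f:3, g:2, h:1, i:1, j:5, k:4, l:1
Degrees are not all equal (e.g. deg(h)=1 but deg(j)=5); not regular.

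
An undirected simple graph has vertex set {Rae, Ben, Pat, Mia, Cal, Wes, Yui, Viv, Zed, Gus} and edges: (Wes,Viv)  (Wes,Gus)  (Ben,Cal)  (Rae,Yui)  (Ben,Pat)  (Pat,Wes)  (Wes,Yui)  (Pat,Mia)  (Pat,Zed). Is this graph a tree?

The graph has 10 vertices and 9 edges.
It is connected with exactly 9 edges, hence acyclic — it is a tree.

Yes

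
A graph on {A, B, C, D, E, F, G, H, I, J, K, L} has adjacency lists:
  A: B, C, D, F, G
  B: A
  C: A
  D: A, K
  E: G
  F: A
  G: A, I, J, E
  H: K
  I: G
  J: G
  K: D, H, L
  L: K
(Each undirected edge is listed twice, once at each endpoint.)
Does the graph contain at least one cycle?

No

|V| = 12, |E| = 11, number of components = 1.
A forest on 12 vertices with 1 component has exactly 11 edges, which matches — so no cycle.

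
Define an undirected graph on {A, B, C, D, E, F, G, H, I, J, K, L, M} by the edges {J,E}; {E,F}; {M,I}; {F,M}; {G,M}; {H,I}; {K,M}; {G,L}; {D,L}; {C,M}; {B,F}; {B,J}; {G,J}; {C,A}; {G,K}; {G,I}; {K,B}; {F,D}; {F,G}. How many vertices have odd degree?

8

Degrees: A:1, B:3, C:2, D:2, E:2, F:5, G:6, H:1, I:3, J:3, K:3, L:2, M:5
Odd-degree vertices: A, B, F, H, I, J, K, M.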